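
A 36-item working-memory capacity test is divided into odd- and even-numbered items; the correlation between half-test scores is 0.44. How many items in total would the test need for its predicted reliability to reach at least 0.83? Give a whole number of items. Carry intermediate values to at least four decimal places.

Corrected full-test reliability: r_full = 2 × 0.44 / (1 + 0.44) ≈ 0.6111
n = r_tgt(1 − r_full) / [r_full(1 − r_tgt)] = 0.83 × 0.3889 / (0.6111 × 0.17) ≈ 3.1071
Items = 3.1071 × 36 ≈ 111.86 → 112

112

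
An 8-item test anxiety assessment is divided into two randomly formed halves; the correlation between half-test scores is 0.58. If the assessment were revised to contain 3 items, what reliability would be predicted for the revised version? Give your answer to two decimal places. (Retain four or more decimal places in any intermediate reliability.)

0.51

First correct the split-half correlation to full-test reliability: r_full = 2 × 0.58 / (1 + 0.58) ≈ 0.7342
Then adjust to 3 items: n = 3/8 = 0.3750
r_new = n·r_full / (1 + (n − 1)·r_full) = 0.2753 / 0.5411 ≈ 0.5088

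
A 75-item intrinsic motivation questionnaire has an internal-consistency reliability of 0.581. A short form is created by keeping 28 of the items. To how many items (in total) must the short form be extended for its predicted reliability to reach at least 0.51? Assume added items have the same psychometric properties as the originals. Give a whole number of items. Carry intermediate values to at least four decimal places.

Short-form reliability: n = 28/75 = 0.3733; r_28 = n·r/(1+(n−1)r) ≈ 0.3411
Length factor from the short form to reach 0.51: n' = 0.51(1 − 0.3411) / [0.3411(1 − 0.51)] ≈ 2.0105
Total items = 2.0105 × 28 = 56.29, rounded up to 57.

57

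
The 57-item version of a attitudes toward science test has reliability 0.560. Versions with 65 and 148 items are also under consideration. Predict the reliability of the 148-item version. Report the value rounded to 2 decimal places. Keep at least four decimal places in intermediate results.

0.77

Only the ratio of lengths matters: n = 148/57 = 2.5965
r_{148} = n·r / (1 + (n − 1)·r) = 1.4540 / 1.8940 ≈ 0.7677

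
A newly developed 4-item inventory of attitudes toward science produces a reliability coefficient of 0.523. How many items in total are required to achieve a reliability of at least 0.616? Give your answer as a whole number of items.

6

Invert Spearman-Brown to solve for n:
n = r_target (1 − r_old) / [ r_old (1 − r_target) ]
n = [0.616 × 0.477] / [0.523 × 0.384]
n = 0.293832 / 0.200832 ≈ 1.4631
1.4631 × 4 = 5.85 → 6 items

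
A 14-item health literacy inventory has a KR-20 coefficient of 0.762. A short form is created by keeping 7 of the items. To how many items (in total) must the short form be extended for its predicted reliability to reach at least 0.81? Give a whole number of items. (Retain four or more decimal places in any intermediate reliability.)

Short-form reliability: n = 7/14 = 0.5000; r_7 = n·r/(1+(n−1)r) ≈ 0.6155
Then solve for n' with r_old = 0.6155, r_target = 0.81: n' = 0.81(1 − 0.6155)/[0.6155(1 − 0.81)] = 2.6632
Items = 2.6632 × 7 ≈ 18.64 → 19

19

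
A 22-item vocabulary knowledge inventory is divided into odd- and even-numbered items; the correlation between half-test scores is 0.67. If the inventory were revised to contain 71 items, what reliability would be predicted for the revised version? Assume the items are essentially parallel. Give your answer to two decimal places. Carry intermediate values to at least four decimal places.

0.93

Full-test reliability from the split-half r: r_full = 2(0.67)/(1 + 0.67) = 0.8024
Length factor from 22 to 71 items: n = 71/22 = 3.2273
r_new = n·r_full / (1 + (n − 1)·r_full) = 2.5896 / 2.7872 ≈ 0.9291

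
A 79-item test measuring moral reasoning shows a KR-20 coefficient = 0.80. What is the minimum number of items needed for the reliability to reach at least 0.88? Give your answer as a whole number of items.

n = 0.88(1 − 0.80) / [0.80(1 − 0.88)]
n = 0.1760 / 0.0960 ≈ 1.8333
So the test needs 1.8333 × 79 ≈ 144.83 items; rounding up, 145.

145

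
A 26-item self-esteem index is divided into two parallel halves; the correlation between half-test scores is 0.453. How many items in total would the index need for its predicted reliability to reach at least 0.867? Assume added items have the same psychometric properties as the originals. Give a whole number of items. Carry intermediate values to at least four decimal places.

103

r_full = 2(0.453)/(1 + 0.453) = 0.6235
n = r_tgt(1 − r_full) / [r_full(1 − r_tgt)] = 0.867 × 0.3765 / (0.6235 × 0.133) ≈ 3.9364
Items = 3.9364 × 26 ≈ 102.35 → 103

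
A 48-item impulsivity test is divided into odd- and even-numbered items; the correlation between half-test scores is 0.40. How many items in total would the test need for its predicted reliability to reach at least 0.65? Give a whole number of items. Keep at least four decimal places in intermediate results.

r_full = 2(0.40)/(1 + 0.40) = 0.5714
n = r_tgt(1 − r_full) / [r_full(1 − r_tgt)] = 0.65 × 0.4286 / (0.5714 × 0.35) ≈ 1.3930
Items = 1.3930 × 48 ≈ 66.86 → 67

67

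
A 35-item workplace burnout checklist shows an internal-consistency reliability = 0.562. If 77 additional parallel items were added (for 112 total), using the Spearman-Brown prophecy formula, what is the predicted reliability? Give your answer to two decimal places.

Length ratio n = 112/35 = 3.2
r_new = 3.2·0.562 / [1 + (3.2 − 1)·0.562]
     = 1.7984 / 2.2364 = 0.8041

0.80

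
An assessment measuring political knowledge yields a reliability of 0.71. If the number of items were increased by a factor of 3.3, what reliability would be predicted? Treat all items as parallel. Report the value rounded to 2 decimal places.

0.89

By Spearman-Brown, r_new = n r / (1 + (n − 1) r).
r_new = 3.3·0.71 / [1 + (3.3 − 1)·0.71]
r_new = 2.3430 / 2.6330 ≈ 0.8899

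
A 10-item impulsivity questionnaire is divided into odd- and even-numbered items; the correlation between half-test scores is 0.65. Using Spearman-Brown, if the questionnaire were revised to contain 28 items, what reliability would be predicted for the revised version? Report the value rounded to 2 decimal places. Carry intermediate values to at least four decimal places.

0.91

First correct the split-half correlation to full-test reliability: r_full = 2 × 0.65 / (1 + 0.65) ≈ 0.7879
Length factor from 10 to 28 items: n = 28/10 = 2.8000
r_new = n·r_full / (1 + (n − 1)·r_full) = 2.2061 / 2.4182 ≈ 0.9123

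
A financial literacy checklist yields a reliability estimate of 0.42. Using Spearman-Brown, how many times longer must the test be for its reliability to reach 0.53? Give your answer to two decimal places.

Invert Spearman-Brown to solve for n:
n = r*(1 − r) / [ r (1 − r*) ]
n = [0.53 × 0.58] / [0.42 × 0.47]
n = 0.3074 / 0.1974 ≈ 1.5572

1.56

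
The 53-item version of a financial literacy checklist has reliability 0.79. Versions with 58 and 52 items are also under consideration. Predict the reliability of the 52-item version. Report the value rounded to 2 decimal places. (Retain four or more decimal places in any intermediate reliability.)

0.79

The 58-item form is not needed; work directly from the 53-item form with n = 52/53 = 0.9811.
r_{52} = n·r / (1 + (n − 1)·r) = 0.7751 / 0.9851 ≈ 0.7868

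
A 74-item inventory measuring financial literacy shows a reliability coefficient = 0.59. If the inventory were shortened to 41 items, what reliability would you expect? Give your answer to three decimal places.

0.444

The new length is 41/74 = 0.5541 times the old.
Apply the Spearman-Brown prophecy formula, r' = nr / [1 + (n − 1)r]:
r_new = (0.5541 × 0.59) / (1 + (0.5541 − 1) × 0.59)
     = 0.3269 / 0.7369 = 0.4436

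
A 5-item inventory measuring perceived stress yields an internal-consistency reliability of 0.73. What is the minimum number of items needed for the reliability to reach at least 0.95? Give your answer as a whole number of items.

36

Rearranging the Spearman-Brown formula for n,
n = r*(1 − r) / [ r (1 − r*) ]
n = [0.95 × 0.27] / [0.73 × 0.05]
  = 0.2565 / 0.0365 = 7.0274
So the test needs 7.0274 × 5 ≈ 35.14 items; rounding up, 36.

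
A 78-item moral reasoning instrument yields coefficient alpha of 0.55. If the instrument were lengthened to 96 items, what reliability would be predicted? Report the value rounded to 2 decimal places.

n = 96/78 = 1.2308
Spearman-Brown: r_new = n·r / (1 + (n − 1)·r)
r_new = (1.2308 × 0.55) / (1 + (1.2308 − 1) × 0.55)
     = 0.6769 / 1.1269 = 0.6007

0.60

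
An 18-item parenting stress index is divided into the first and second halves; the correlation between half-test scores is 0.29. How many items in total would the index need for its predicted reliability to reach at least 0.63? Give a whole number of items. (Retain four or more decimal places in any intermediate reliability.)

r_full = 2(0.29)/(1 + 0.29) = 0.4496
n = r_tgt(1 − r_full) / [r_full(1 − r_tgt)] = 0.63 × 0.5504 / (0.4496 × 0.37) ≈ 2.0844
Required items = 2.0844 × 18 = 37.52, so 38 items.

38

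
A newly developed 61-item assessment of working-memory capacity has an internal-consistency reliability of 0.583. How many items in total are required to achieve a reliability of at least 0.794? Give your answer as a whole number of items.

169

Invert Spearman-Brown to solve for n:
n = r_target (1 − r_old) / [ r_old (1 − r_target) ]
n = 0.794(1 − 0.583) / [0.583(1 − 0.794)]
n = 0.331098 / 0.120098 ≈ 2.7569
Items needed = n × 61 = 2.7569 × 61 ≈ 168.17 → round up to 169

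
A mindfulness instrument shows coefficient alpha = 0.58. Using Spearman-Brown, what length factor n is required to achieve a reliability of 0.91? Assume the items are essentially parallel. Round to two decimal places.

7.32

Rearranging the Spearman-Brown formula for n,
n = r_target (1 − r_old) / [ r_old (1 − r_target) ]
n = 0.91 × (1 − 0.58) / [ 0.58 × (1 − 0.91) ]
  = 0.3822 / 0.0522 = 7.3218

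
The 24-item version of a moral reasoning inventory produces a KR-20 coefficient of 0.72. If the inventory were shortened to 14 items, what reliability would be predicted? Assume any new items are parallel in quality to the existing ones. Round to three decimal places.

Length ratio n = 14/24 = 0.5833
r_new = 0.5833·0.72 / [1 + (0.5833 − 1)·0.72]
r_new = 0.4200 / 0.7000 ≈ 0.6000

0.600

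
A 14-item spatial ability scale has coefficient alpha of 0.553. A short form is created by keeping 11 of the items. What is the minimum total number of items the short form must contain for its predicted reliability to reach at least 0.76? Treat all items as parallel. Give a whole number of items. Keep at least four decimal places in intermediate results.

36

Short-form reliability: n = 11/14 = 0.7857; r_11 = n·r/(1+(n−1)r) ≈ 0.4929
Then solve for n' with r_old = 0.4929, r_target = 0.76: n' = 0.76(1 − 0.4929)/[0.4929(1 − 0.76)] = 3.2579
Total items = 3.2579 × 11 = 35.84, rounded up to 36.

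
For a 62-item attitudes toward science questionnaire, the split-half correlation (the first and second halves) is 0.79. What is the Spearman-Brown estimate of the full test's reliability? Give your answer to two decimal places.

0.88

Apply the Spearman-Brown correction with n = 2:
r_full = 2(0.79) / (1 + 0.79)
       = 1.5800 / 1.7900 = 0.8827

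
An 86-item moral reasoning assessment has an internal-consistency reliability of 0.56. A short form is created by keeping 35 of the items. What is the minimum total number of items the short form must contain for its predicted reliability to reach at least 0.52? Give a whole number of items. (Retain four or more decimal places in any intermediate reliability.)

74

Short-form reliability: n = 35/86 = 0.4070; r_35 = n·r/(1+(n−1)r) ≈ 0.3412
Then solve for n' with r_old = 0.3412, r_target = 0.52: n' = 0.52(1 − 0.3412)/[0.3412(1 − 0.52)] = 2.0917
Items = 2.0917 × 35 ≈ 73.21 → 74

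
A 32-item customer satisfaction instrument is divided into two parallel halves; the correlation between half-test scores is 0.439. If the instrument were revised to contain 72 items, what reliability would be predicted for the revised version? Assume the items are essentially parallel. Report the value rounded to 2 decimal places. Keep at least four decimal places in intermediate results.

0.78

First correct the split-half correlation to full-test reliability: r_full = 2 × 0.439 / (1 + 0.439) ≈ 0.6101
Length factor from 32 to 72 items: n = 72/32 = 2.2500
r_new = n·r_full / (1 + (n − 1)·r_full) = 1.3727 / 1.7626 ≈ 0.7788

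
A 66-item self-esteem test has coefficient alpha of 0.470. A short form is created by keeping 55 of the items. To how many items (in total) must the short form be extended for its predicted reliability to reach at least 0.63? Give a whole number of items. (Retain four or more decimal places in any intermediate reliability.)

Short-form reliability: n = 55/66 = 0.8333; r_55 = n·r/(1+(n−1)r) ≈ 0.4249
Then solve for n' with r_old = 0.4249, r_target = 0.63: n' = 0.63(1 − 0.4249)/[0.4249(1 − 0.63)] = 2.3046
Items = 2.3046 × 55 ≈ 126.75 → 127

127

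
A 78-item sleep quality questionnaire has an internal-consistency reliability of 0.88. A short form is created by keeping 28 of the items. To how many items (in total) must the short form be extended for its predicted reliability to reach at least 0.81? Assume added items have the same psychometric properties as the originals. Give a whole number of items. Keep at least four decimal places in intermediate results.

First, r for the 28-item form: n = 28/78 = 0.3590, so r_28 = 0.3590·0.88/(1 + (0.3590 − 1)·0.88) = 0.7247
Length factor from the short form to reach 0.81: n' = 0.81(1 − 0.7247) / [0.7247(1 − 0.81)] ≈ 1.6195
Total items = 1.6195 × 28 = 45.35, rounded up to 46.

46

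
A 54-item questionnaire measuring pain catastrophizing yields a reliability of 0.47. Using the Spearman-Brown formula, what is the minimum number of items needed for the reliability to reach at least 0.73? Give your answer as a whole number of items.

165

Spearman-Brown solved for the length factor n:
n = r*(1 − r) / [ r (1 − r*) ]
n = 0.73(1 − 0.47) / [0.47(1 − 0.73)]
  = 0.3869 / 0.1269 = 3.0489
3.0489 × 54 = 164.64 → 165 items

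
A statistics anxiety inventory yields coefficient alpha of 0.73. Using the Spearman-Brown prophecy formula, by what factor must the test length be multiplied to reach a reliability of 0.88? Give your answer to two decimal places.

n = 0.88 × (1 − 0.73) / [ 0.73 × (1 − 0.88) ]
  = 0.2376 / 0.0876 = 2.7123

2.71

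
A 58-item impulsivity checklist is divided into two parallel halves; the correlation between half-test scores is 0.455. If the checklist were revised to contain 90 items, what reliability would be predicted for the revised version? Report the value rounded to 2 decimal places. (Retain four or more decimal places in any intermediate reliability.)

0.72

First correct the split-half correlation to full-test reliability: r_full = 2 × 0.455 / (1 + 0.455) ≈ 0.6254
Then adjust to 90 items: n = 90/58 = 1.5517
r_new = n·r_full / (1 + (n − 1)·r_full) = 0.9704 / 1.3450 ≈ 0.7215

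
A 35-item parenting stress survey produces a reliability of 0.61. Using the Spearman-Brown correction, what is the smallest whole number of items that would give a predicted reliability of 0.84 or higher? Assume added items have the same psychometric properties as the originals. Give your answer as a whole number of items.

118

Invert Spearman-Brown to solve for n:
n = r_target (1 − r_old) / [ r_old (1 − r_target) ]
n = 0.84(1 − 0.61) / [0.61(1 − 0.84)]
n = 0.3276 / 0.0976 ≈ 3.3566
3.3566 × 35 = 117.48 → 118 items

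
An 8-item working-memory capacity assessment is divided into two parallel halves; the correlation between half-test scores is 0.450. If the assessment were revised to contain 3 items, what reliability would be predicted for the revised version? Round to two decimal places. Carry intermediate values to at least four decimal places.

0.38

Spearman-Brown correction (n = 2): r_full = 2·0.450/(1 + 0.450) = 0.6207
Length factor from 8 to 3 items: n = 3/8 = 0.3750
r_new = n·r_full / (1 + (n − 1)·r_full) = 0.2328 / 0.6121 ≈ 0.3803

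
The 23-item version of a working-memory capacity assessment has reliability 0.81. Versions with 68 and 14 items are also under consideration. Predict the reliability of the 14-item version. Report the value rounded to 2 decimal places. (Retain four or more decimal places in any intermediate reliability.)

0.72

Only the ratio of lengths matters: n = 14/23 = 0.6087
r_{14} = n·r / (1 + (n − 1)·r) = 0.4930 / 0.6830 ≈ 0.7218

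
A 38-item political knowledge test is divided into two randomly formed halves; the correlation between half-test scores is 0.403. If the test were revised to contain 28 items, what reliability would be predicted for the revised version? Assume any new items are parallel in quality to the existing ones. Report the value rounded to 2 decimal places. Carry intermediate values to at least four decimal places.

0.50

Full-test reliability from the split-half r: r_full = 2(0.403)/(1 + 0.403) = 0.5745
Length factor from 38 to 28 items: n = 28/38 = 0.7368
r_new = n·r_full / (1 + (n − 1)·r_full) = 0.4233 / 0.8488 ≈ 0.4987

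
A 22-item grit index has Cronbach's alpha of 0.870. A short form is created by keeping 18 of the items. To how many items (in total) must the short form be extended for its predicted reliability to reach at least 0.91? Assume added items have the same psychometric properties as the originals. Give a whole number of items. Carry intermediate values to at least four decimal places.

34

Short-form reliability: n = 18/22 = 0.8182; r_18 = n·r/(1+(n−1)r) ≈ 0.8456
Then solve for n' with r_old = 0.8456, r_target = 0.91: n' = 0.91(1 − 0.8456)/[0.8456(1 − 0.91)] = 1.8462
Items = 1.8462 × 18 ≈ 33.23 → 34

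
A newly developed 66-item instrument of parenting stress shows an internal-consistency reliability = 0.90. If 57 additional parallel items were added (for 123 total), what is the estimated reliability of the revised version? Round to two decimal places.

0.94

Length ratio n = 123/66 = 1.8636
Apply the Spearman-Brown prophecy formula, r' = nr / [1 + (n − 1)r]:
r_new = 1.8636·0.90 / [1 + (1.8636 − 1)·0.90]
     = 1.6772 / 1.7772 = 0.9437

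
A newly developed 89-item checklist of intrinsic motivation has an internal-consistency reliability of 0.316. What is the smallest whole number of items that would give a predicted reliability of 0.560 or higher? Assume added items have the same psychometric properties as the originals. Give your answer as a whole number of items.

Rearranging the Spearman-Brown formula for n,
n = r_target (1 − r_old) / [ r_old (1 − r_target) ]
n = 0.560(1 − 0.316) / [0.316(1 − 0.560)]
n = 0.383040 / 0.139040 ≈ 2.7549
Items needed = n × 89 = 2.7549 × 89 ≈ 245.19 → round up to 246

246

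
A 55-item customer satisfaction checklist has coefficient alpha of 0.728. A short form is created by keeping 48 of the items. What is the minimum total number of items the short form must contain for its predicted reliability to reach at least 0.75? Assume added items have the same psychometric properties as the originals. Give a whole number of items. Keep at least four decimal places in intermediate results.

First, r for the 48-item form: n = 48/55 = 0.8727, so r_48 = 0.8727·0.728/(1 + (0.8727 − 1)·0.728) = 0.7002
Then solve for n' with r_old = 0.7002, r_target = 0.75: n' = 0.75(1 − 0.7002)/[0.7002(1 − 0.75)] = 1.2845
Total items = 1.2845 × 48 = 61.66, rounded up to 62.

62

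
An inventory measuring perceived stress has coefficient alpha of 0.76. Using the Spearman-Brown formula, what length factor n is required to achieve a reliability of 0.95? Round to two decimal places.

6.00

Invert Spearman-Brown to solve for n:
n = r_target (1 − r_old) / [ r_old (1 − r_target) ]
n = [0.95 × 0.24] / [0.76 × 0.05]
  = 0.2280 / 0.0380 = 6.0000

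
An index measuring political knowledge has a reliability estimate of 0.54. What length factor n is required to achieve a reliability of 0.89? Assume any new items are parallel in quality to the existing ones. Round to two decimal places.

Invert Spearman-Brown to solve for n:
n = r*(1 − r) / [ r (1 − r*) ]
n = 0.89 × (1 − 0.54) / [ 0.54 × (1 − 0.89) ]
  = 0.4094 / 0.0594 = 6.8923

6.89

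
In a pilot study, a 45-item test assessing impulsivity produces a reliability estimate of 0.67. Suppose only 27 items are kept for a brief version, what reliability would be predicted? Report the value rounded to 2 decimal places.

0.55

n = 27/45 = 0.6
Spearman-Brown: r_new = n·r / (1 + (n − 1)·r)
r_new = (0.6 × 0.67) / (1 + (0.6 − 1) × 0.67)
     = 0.4020 / 0.7320 = 0.5492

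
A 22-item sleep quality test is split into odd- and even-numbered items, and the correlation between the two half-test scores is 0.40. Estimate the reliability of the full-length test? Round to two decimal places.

r_full = 2r_hh / (1 + r_hh) = 2 × 0.40 / (1 + 0.40)
       = 0.8000 / 1.4000 = 0.5714

0.57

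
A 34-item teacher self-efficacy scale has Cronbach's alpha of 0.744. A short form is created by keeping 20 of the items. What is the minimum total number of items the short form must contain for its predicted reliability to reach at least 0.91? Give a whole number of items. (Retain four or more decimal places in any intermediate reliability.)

Short-form reliability: n = 20/34 = 0.5882; r_20 = n·r/(1+(n−1)r) ≈ 0.6309
Length factor from the short form to reach 0.91: n' = 0.91(1 − 0.6309) / [0.6309(1 − 0.91)] ≈ 5.9154
Total items = 5.9154 × 20 = 118.31, rounded up to 119.

119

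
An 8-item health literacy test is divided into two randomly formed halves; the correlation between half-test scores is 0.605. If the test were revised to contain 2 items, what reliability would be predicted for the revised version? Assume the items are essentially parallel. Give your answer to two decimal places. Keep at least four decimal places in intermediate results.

Full-test reliability from the split-half r: r_full = 2(0.605)/(1 + 0.605) = 0.7539
Then adjust to 2 items: n = 2/8 = 0.2500
r_new = n·r_full / (1 + (n − 1)·r_full) = 0.1885 / 0.4346 ≈ 0.4337

0.43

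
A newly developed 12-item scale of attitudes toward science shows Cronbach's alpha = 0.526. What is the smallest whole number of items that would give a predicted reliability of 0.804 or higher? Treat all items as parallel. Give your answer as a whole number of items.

Rearranging the Spearman-Brown formula for n,
n = r_target (1 − r_old) / [ r_old (1 − r_target) ]
n = [0.804 × 0.474] / [0.526 × 0.196]
  = 0.381096 / 0.103096 = 3.6965
So the test needs 3.6965 × 12 ≈ 44.36 items; rounding up, 45.

45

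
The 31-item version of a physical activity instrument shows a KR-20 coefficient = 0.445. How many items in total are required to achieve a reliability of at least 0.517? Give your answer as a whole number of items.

Spearman-Brown solved for the length factor n:
n = r*(1 − r) / [ r (1 − r*) ]
n = 0.517(1 − 0.445) / [0.445(1 − 0.517)]
n = 0.286935 / 0.214935 ≈ 1.3350
1.3350 × 31 = 41.38 → 42 items

42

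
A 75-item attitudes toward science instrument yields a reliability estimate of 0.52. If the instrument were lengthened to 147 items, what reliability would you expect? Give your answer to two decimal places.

0.68

Length ratio n = 147/75 = 1.96
By Spearman-Brown, r_new = n r / (1 + (n − 1) r).
r_new = 1.96·0.52 / [1 + (1.96 − 1)·0.52]
     = 1.0192 / 1.4992 = 0.6798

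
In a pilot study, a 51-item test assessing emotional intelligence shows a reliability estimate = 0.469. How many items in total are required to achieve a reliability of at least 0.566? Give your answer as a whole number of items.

Spearman-Brown solved for the length factor n:
n = r*(1 − r) / [ r (1 − r*) ]
n = 0.566 × (1 − 0.469) / [ 0.469 × (1 − 0.566) ]
n = 0.300546 / 0.203546 ≈ 1.4766
1.4766 × 51 = 75.31 → 76 items

76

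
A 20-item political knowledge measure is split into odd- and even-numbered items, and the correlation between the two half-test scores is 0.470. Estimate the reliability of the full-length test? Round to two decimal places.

0.64

Each half is half the length of the full test, so the full test is n = 2 times a half.
r_full = 2(0.470) / (1 + 0.470)
       = 0.9400 / 1.4700 = 0.6395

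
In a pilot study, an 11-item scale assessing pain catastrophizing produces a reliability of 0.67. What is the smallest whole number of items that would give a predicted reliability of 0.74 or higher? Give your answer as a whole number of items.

Invert Spearman-Brown to solve for n:
n = r_target (1 − r_old) / [ r_old (1 − r_target) ]
n = 0.74(1 − 0.67) / [0.67(1 − 0.74)]
  = 0.2442 / 0.1742 = 1.4018
Items needed = n × 11 = 1.4018 × 11 ≈ 15.42 → round up to 16

16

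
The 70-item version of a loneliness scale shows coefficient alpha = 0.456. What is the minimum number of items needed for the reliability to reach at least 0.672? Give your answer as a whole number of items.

172

n = 0.672 × (1 − 0.456) / [ 0.456 × (1 − 0.672) ]
n = 0.365568 / 0.149568 ≈ 2.4442
Items needed = n × 70 = 2.4442 × 70 ≈ 171.09 → round up to 172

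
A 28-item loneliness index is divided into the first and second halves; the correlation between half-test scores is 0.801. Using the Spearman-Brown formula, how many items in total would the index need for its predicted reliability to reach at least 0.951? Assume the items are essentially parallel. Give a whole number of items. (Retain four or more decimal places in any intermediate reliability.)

Corrected full-test reliability: r_full = 2 × 0.801 / (1 + 0.801) ≈ 0.8895
Solve Spearman-Brown for n: n = 0.951(1 − 0.8895) / [0.8895(1 − 0.951)] = 2.4110
Required items = 2.4110 × 28 = 67.51, so 68 items.

68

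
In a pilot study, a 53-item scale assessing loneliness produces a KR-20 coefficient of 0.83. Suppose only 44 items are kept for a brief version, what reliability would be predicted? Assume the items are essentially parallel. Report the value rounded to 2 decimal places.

The new length is 44/53 = 0.8302 times the old.
Apply the Spearman-Brown prophecy formula, r' = nr / [1 + (n − 1)r]:
r_new = 0.8302·0.83 / [1 + (0.8302 − 1)·0.83]
     = 0.6891 / 0.8591 = 0.8021

0.80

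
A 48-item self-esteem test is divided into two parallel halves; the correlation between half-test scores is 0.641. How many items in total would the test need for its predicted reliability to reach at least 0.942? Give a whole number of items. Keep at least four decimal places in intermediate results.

r_full = 2(0.641)/(1 + 0.641) = 0.7812
Solve Spearman-Brown for n: n = 0.942(1 − 0.7812) / [0.7812(1 − 0.942)] = 4.5489
Items = 4.5489 × 48 ≈ 218.35 → 219

219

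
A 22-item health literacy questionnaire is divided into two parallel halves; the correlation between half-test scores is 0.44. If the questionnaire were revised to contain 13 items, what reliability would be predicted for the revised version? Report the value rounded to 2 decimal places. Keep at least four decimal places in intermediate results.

0.48

Spearman-Brown correction (n = 2): r_full = 2·0.44/(1 + 0.44) = 0.6111
Length factor from 22 to 13 items: n = 13/22 = 0.5909
r_new = n·r_full / (1 + (n − 1)·r_full) = 0.3611 / 0.7500 ≈ 0.4815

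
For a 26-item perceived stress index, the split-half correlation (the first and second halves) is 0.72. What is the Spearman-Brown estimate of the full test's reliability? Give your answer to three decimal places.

r_full = 2(0.72) / (1 + 0.72)
       = 1.4400 / 1.7200 = 0.8372

0.837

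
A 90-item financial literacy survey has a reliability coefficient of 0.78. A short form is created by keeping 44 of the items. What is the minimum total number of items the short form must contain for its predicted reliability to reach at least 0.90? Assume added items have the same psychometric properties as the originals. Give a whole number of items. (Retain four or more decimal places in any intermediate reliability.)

Short-form reliability: n = 44/90 = 0.4889; r_44 = n·r/(1+(n−1)r) ≈ 0.6342
Then solve for n' with r_old = 0.6342, r_target = 0.90: n' = 0.90(1 − 0.6342)/[0.6342(1 − 0.90)] = 5.1911
Total items = 5.1911 × 44 = 228.41, rounded up to 229.

229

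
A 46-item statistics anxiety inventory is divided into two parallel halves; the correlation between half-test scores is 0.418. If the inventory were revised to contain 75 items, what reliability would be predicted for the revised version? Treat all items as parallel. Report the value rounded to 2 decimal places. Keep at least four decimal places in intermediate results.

0.70

Full-test reliability from the split-half r: r_full = 2(0.418)/(1 + 0.418) = 0.5896
Then adjust to 75 items: n = 75/46 = 1.6304
r_new = n·r_full / (1 + (n − 1)·r_full) = 0.9613 / 1.3717 ≈ 0.7008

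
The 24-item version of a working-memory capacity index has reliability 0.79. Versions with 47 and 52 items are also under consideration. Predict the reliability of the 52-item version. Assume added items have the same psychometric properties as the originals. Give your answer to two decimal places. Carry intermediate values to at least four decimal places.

Only the ratio of lengths matters: n = 52/24 = 2.1667
r_{52} = n·r / (1 + (n − 1)·r) = 1.7117 / 1.9217 ≈ 0.8907

0.89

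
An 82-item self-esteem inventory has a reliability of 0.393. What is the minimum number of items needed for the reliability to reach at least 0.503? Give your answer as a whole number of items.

129

Rearranging the Spearman-Brown formula for n,
n = r_target (1 − r_old) / [ r_old (1 − r_target) ]
n = 0.503 × (1 − 0.393) / [ 0.393 × (1 − 0.503) ]
n = 0.305321 / 0.195321 ≈ 1.5632
Items needed = n × 82 = 1.5632 × 82 ≈ 128.18 → round up to 129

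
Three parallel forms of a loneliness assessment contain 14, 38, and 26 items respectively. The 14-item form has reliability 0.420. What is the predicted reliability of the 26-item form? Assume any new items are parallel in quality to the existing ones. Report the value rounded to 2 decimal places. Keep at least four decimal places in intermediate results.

The 38-item form is not needed; work directly from the 14-item form with n = 26/14 = 1.8571.
r_{26} = n·r / (1 + (n − 1)·r) = 0.7800 / 1.3600 ≈ 0.5735

0.57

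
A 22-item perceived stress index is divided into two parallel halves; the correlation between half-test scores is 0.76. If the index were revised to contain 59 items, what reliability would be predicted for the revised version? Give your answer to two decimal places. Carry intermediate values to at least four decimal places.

First correct the split-half correlation to full-test reliability: r_full = 2 × 0.76 / (1 + 0.76) ≈ 0.8636
Length factor from 22 to 59 items: n = 59/22 = 2.6818
r_new = n·r_full / (1 + (n − 1)·r_full) = 2.3160 / 2.4524 ≈ 0.9444

0.94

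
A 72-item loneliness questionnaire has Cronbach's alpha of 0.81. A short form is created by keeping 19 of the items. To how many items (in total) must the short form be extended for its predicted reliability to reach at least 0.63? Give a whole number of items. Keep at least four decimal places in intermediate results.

29

Short-form reliability: n = 19/72 = 0.2639; r_19 = n·r/(1+(n−1)r) ≈ 0.5294
Then solve for n' with r_old = 0.5294, r_target = 0.63: n' = 0.63(1 − 0.5294)/[0.5294(1 − 0.63)] = 1.5136
Total items = 1.5136 × 19 = 28.76, rounded up to 29.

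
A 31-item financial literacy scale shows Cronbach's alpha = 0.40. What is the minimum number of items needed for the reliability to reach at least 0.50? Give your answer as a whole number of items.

47

n = [0.50 × 0.60] / [0.40 × 0.50]
  = 0.3000 / 0.2000 = 1.5000
1.5000 × 31 = 46.50 → 47 items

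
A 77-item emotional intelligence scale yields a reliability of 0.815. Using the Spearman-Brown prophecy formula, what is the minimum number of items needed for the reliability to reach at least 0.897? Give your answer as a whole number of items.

153

n = [0.897 × 0.185] / [0.815 × 0.103]
n = 0.165945 / 0.083945 ≈ 1.9768
Items needed = n × 77 = 1.9768 × 77 ≈ 152.21 → round up to 153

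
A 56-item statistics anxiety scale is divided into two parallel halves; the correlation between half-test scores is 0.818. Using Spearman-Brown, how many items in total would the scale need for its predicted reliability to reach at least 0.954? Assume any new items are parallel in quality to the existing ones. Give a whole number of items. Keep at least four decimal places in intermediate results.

Corrected full-test reliability: r_full = 2 × 0.818 / (1 + 0.818) ≈ 0.8999
Solve Spearman-Brown for n: n = 0.954(1 − 0.8999) / [0.8999(1 − 0.954)] = 2.3069
Required items = 2.3069 × 56 = 129.19, so 130 items.

130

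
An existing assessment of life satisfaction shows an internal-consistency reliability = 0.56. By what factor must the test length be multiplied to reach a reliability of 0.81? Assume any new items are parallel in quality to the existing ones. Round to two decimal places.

Spearman-Brown solved for the length factor n:
n = r_target (1 − r_old) / [ r_old (1 − r_target) ]
n = 0.81(1 − 0.56) / [0.56(1 − 0.81)]
n = 0.3564 / 0.1064 ≈ 3.3496

3.35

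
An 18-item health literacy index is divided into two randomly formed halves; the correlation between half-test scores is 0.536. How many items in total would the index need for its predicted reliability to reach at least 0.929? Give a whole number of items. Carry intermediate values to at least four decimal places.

102

r_full = 2(0.536)/(1 + 0.536) = 0.6979
n = r_tgt(1 − r_full) / [r_full(1 − r_tgt)] = 0.929 × 0.3021 / (0.6979 × 0.071) ≈ 5.6639
Required items = 5.6639 × 18 = 101.95, so 102 items.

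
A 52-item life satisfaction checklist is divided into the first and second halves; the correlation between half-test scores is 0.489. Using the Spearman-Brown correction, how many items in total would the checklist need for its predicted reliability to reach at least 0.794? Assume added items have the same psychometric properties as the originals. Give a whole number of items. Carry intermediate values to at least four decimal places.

r_full = 2(0.489)/(1 + 0.489) = 0.6568
n = r_tgt(1 − r_full) / [r_full(1 − r_tgt)] = 0.794 × 0.3432 / (0.6568 × 0.206) ≈ 2.0140
Items = 2.0140 × 52 ≈ 104.73 → 105

105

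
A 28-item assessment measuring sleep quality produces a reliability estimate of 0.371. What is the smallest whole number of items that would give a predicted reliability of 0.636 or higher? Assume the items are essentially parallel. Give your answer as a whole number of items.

83

Invert Spearman-Brown to solve for n:
n = r*(1 − r) / [ r (1 − r*) ]
n = [0.636 × 0.629] / [0.371 × 0.364]
n = 0.400044 / 0.135044 ≈ 2.9623
Items needed = n × 28 = 2.9623 × 28 ≈ 82.94 → round up to 83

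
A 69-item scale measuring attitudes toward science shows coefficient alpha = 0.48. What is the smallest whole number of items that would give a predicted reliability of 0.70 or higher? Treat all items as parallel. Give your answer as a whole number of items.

Rearranging the Spearman-Brown formula for n,
n = r_target (1 − r_old) / [ r_old (1 − r_target) ]
n = 0.70(1 − 0.48) / [0.48(1 − 0.70)]
n = 0.3640 / 0.1440 ≈ 2.5278
So the test needs 2.5278 × 69 ≈ 174.42 items; rounding up, 175.

175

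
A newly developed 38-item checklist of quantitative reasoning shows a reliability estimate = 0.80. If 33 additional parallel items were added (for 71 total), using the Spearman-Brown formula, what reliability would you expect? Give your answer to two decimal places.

0.88

Length ratio n = 71/38 = 1.8684
By Spearman-Brown, r_new = n r / (1 + (n − 1) r).
r_new = (1.8684 × 0.80) / (1 + (1.8684 − 1) × 0.80)
     = 1.4947 / 1.6947 = 0.8820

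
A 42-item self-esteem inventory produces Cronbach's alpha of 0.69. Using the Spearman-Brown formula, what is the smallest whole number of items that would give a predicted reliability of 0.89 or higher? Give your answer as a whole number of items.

153

Invert Spearman-Brown to solve for n:
n = r*(1 − r) / [ r (1 − r*) ]
n = [0.89 × 0.31] / [0.69 × 0.11]
n = 0.2759 / 0.0759 ≈ 3.6350
Items needed = n × 42 = 3.6350 × 42 ≈ 152.67 → round up to 153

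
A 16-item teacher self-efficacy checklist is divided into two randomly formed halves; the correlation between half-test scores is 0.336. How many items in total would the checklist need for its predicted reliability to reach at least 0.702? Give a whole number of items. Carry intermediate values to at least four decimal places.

Corrected full-test reliability: r_full = 2 × 0.336 / (1 + 0.336) ≈ 0.5030
Solve Spearman-Brown for n: n = 0.702(1 − 0.5030) / [0.5030(1 − 0.702)] = 2.3276
Items = 2.3276 × 16 ≈ 37.24 → 38

38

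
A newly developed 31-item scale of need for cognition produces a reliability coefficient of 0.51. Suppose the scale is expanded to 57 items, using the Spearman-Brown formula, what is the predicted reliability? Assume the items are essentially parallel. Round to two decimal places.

0.66

n = 57/31 = 1.8387
r_new = 1.8387·0.51 / [1 + (1.8387 − 1)·0.51]
r_new = 0.9377 / 1.4277 ≈ 0.6568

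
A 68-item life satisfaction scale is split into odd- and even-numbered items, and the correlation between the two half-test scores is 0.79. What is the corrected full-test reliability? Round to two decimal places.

The full test is twice the length of either half (n = 2).
r_full = 2r_hh / (1 + r_hh) = 2 × 0.79 / (1 + 0.79)
r_full = 1.5800 / 1.7900 ≈ 0.8827

0.88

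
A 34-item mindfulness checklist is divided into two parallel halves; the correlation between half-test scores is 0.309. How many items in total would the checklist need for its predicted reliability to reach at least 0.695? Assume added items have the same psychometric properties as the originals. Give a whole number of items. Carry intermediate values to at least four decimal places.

Corrected full-test reliability: r_full = 2 × 0.309 / (1 + 0.309) ≈ 0.4721
Solve Spearman-Brown for n: n = 0.695(1 − 0.4721) / [0.4721(1 − 0.695)] = 2.5480
Items = 2.5480 × 34 ≈ 86.63 → 87

87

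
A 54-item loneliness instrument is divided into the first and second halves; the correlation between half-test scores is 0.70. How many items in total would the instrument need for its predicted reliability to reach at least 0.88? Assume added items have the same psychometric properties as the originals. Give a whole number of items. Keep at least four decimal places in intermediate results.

85

r_full = 2(0.70)/(1 + 0.70) = 0.8235
Solve Spearman-Brown for n: n = 0.88(1 − 0.8235) / [0.8235(1 − 0.88)] = 1.5717
Items = 1.5717 × 54 ≈ 84.87 → 85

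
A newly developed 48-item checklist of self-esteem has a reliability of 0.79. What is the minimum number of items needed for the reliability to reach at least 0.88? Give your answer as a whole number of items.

Spearman-Brown solved for the length factor n:
n = r*(1 − r) / [ r (1 − r*) ]
n = 0.88(1 − 0.79) / [0.79(1 − 0.88)]
n = 0.1848 / 0.0948 ≈ 1.9494
So the test needs 1.9494 × 48 ≈ 93.57 items; rounding up, 94.

94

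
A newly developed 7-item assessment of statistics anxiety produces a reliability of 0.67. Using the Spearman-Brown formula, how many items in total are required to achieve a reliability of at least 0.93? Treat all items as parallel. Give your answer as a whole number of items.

Rearranging the Spearman-Brown formula for n,
n = r_target (1 − r_old) / [ r_old (1 − r_target) ]
n = 0.93(1 − 0.67) / [0.67(1 − 0.93)]
n = 0.3069 / 0.0469 ≈ 6.5437
Items needed = n × 7 = 6.5437 × 7 ≈ 45.81 → round up to 46

46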